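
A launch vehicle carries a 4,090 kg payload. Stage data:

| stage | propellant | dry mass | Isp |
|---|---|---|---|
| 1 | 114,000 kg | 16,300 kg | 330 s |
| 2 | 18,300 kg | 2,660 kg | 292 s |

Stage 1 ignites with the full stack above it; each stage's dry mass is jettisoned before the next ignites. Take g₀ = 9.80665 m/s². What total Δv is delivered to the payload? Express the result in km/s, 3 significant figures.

Ignition mass of stage 1 = 114,000+16,300 + 18,300+2,660 + 4,090 = 155,350 kg.
Stage 1: m₀ = 155,350 kg, m_f = 155,350 − 114,000 = 41,350 kg; Δv = 330×9.80665×ln(3.757) = 3236.2×1.3236 ≈ 4283 m/s.
Stage 2: m₀ = 25,050 kg, m_f = 25,050 − 18,300 = 6,750 kg; Δv = 292×9.80665×ln(3.711) = 2863.5×1.3113 ≈ 3755 m/s.
Total Δv = 4283 + 3755 = 8038 m/s.

Δv ≈ 8.04 km/s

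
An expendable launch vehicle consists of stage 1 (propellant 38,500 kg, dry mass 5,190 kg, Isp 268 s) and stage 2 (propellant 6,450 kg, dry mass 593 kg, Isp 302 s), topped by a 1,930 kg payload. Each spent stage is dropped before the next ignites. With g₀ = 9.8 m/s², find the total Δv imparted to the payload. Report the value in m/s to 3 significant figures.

Ignition mass of stage 1 = 38,500+5,190 + 6,450+593 + 1,930 = 52,663 kg.
Stage 1: m₀ = 52,663 kg, m_f = 52,663 − 38,500 = 14,163 kg; Δv = 268×9.8×ln(3.718) = 2626.4×1.3133 ≈ 3449 m/s.
Stage 2: m₀ = 8,973 kg, m_f = 8,973 − 6,450 = 2,523 kg; Δv = 302×9.8×ln(3.556) = 2959.6×1.2688 ≈ 3755 m/s.
Total Δv = 3449 + 3755 = 7204 m/s.

Δv ≈ 7200 m/s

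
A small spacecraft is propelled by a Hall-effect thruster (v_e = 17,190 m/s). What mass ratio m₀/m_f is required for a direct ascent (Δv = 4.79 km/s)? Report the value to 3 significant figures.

m₀/m_f = exp(Δv / v_e) = exp(4790 / 17190.0) = exp(0.2787) = 1.3213.

mass ratio ≈ 1.32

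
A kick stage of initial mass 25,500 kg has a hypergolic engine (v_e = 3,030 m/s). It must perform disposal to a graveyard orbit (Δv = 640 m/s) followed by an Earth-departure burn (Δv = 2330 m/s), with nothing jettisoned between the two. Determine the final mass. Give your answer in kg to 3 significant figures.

After the first burn: m = 25500 × exp(−640/3030.0) = 25500 × 0.80960 = 20,644.8 kg.
After the second burn: m = 20,644.8 × exp(−2330/3030.0) = 20,644.8 × 0.46349 = 9,568.66 kg.

final mass ≈ 9570 kg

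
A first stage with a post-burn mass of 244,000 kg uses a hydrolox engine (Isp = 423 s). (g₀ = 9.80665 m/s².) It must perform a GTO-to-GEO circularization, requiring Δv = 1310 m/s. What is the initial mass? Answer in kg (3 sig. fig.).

v_e = Isp · g₀ = 423 × 9.80665 = 4148.2 m/s.
Rocket equation: m₀/m_f = exp(Δv / v_e) = exp(1310 / 4148.2) = exp(0.3158) = 1.3714.
m₀ = m_f × 1.3714 = 244,000 × 1.3714 = 334,622 kg.

initial mass ≈ 335000 kg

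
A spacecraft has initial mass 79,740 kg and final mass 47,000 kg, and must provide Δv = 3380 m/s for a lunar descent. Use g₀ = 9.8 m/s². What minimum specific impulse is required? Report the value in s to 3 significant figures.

ln(m₀/m_f) = ln(79740/47000) = ln(1.697) = 0.5286.
v_e = Δv / ln(m₀/m_f) = 3380 / 0.5286 = 6394.0 m/s.
Isp = v_e / g₀ = 6394.0 / 9.8 = 652.4 s.

Isp ≈ 652 s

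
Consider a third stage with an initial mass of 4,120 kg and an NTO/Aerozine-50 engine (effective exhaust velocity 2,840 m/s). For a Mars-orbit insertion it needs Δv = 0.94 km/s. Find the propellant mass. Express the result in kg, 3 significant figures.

m₀/m_f = exp(Δv / v_e) = exp(940 / 2840.0) = exp(0.3310) = 1.3923.
m_f = 4,120 / 1.3923 = 2,959.13 kg, so propellant = m₀ − m_f = 4,120 − 2,959.13 = 1,160.87 kg.

propellant mass ≈ 1160 kg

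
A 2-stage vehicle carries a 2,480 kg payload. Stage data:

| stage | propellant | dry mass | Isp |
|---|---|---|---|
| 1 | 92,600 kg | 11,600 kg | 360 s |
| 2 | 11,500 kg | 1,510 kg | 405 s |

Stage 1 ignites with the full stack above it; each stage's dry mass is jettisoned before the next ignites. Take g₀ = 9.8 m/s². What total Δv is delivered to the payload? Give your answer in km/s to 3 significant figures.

Δv ≈ 10.6 km/s

Ignition mass of stage 1 = 92,600+11,600 + 11,500+1,510 + 2,480 = 119,690 kg.
Stage 1: m₀ = 119,690 kg, m_f = 119,690 − 92,600 = 27,090 kg; Δv = 360×9.8×ln(4.418) = 3528.0×1.4857 ≈ 5242 m/s.
Stage 2: m₀ = 15,490 kg, m_f = 15,490 − 11,500 = 3,990 kg; Δv = 405×9.8×ln(3.882) = 3969.0×1.3564 ≈ 5384 m/s.
Total Δv = 5242 + 5384 = 10626 m/s.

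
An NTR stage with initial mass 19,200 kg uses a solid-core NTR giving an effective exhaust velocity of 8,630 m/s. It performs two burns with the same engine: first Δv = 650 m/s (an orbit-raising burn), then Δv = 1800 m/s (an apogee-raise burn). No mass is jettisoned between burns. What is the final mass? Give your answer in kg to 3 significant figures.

final mass ≈ 14500 kg

After the first burn: m = 19200 × exp(−650/8630.0) = 19200 × 0.92745 = 17,807 kg.
After the second burn: m = 17,807 × exp(−1800/8630.0) = 17,807 × 0.81174 = 14,454.7 kg.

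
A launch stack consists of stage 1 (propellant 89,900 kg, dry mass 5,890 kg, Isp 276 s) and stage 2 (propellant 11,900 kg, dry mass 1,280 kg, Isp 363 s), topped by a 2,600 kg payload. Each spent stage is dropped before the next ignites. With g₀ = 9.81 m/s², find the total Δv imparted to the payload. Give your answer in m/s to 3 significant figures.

Δv ≈ 9430 m/s

Ignition mass of stage 1 = 89,900+5,890 + 11,900+1,280 + 2,600 = 111,570 kg.
Stage 1: m₀ = 111,570 kg, m_f = 111,570 − 89,900 = 21,670 kg; Δv = 276×9.81×ln(5.149) = 2707.6×1.6387 ≈ 4437 m/s.
Stage 2: m₀ = 15,780 kg, m_f = 15,780 − 11,900 = 3,880 kg; Δv = 363×9.81×ln(4.067) = 3561.0×1.4029 ≈ 4996 m/s.
Total Δv = 4437 + 4996 = 9433 m/s.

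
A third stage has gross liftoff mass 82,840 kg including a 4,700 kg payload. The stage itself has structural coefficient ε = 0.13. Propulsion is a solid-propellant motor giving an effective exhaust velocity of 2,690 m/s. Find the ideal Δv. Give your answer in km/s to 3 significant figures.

Δv ≈ 4.62 km/s

Stage wet mass = m₀ − payload = 82,840 − 4,700 = 78,140 kg.
Stage dry mass = ε × stage wet mass = 0.13 × 78,140 = 10,158.2 kg.
Burnout mass m_f = stage dry + payload = 10,158.2 + 4,700 = 14,858.2 kg.
Using Δv = v_e ln(m₀/m_f): Δv = v_e · ln(82,840/14,858.2) = 2690.0 × ln(5.575) = 2690.0 × 1.7184 ≈ 4622 m/s.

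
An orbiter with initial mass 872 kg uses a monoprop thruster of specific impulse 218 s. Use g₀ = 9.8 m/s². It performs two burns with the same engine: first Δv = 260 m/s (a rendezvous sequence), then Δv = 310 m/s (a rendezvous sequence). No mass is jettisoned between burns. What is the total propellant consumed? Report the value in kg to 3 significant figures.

v_e = Isp · g₀ = 218 × 9.8 = 2136.4 m/s.
After the first burn: m = 872 × exp(−260/2136.4) = 872 × 0.88541 = 772.078 kg.
After the second burn: m = 772.078 × exp(−310/2136.4) = 772.078 × 0.86493 = 667.793 kg.
Total propellant = m₀ − m_final = 872 − 667.793 = 204.207 kg.

total propellant consumed ≈ 204 kg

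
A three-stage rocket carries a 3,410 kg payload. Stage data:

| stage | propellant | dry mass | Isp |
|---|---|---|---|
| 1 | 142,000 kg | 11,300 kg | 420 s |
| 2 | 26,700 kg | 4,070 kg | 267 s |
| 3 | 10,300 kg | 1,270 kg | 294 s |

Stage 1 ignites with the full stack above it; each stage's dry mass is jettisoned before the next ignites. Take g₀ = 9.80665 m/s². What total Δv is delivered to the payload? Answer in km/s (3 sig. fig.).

Ignition mass of stage 1 = 142,000+11,300 + 26,700+4,070 + 10,300+1,270 + 3,410 = 199,050 kg.
Stage 1: m₀ = 199,050 kg, m_f = 199,050 − 142,000 = 57,050 kg; Δv = 420×9.80665×ln(3.489) = 4118.8×1.2496 ≈ 5147 m/s.
Stage 2: m₀ = 45,750 kg, m_f = 45,750 − 26,700 = 19,050 kg; Δv = 267×9.80665×ln(2.402) = 2618.4×0.8761 ≈ 2294 m/s.
Stage 3: m₀ = 14,980 kg, m_f = 14,980 − 10,300 = 4,680 kg; Δv = 294×9.80665×ln(3.201) = 2883.2×1.1634 ≈ 3354 m/s.
Total Δv = 5147 + 2294 + 3354 = 10795 m/s.

Δv ≈ 10.8 km/s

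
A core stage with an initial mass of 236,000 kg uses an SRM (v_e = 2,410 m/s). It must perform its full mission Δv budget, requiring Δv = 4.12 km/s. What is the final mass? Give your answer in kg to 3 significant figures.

final mass ≈ 42700 kg

m₀/m_f = exp(Δv / v_e) = exp(4120 / 2410.0) = exp(1.7095) = 5.5264.
m_f = m₀ / 5.5264 = 236,000 / 5.5264 = 42,704.1 kg.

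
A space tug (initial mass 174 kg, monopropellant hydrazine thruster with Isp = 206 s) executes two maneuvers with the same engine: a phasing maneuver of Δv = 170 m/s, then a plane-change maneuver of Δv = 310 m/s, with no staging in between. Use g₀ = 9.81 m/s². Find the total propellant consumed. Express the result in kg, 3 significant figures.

total propellant consumed ≈ 36.8 kg

v_e = Isp · g₀ = 206 × 9.81 = 2020.9 m/s.
After the first burn: m = 174 × exp(−170/2020.9) = 174 × 0.91932 = 159.962 kg.
After the second burn: m = 159.962 × exp(−310/2020.9) = 159.962 × 0.85779 = 137.214 kg.
Total propellant = m₀ − m_final = 174 − 137.214 = 36.786 kg.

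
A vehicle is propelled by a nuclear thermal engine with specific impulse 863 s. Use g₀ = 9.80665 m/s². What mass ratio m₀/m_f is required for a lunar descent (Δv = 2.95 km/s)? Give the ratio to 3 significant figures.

mass ratio ≈ 1.42

v_e = Isp · g₀ = 863 × 9.80665 = 8463.1 m/s.
m₀/m_f = exp(Δv / v_e) = exp(2950 / 8463.1) = exp(0.3486) = 1.4170.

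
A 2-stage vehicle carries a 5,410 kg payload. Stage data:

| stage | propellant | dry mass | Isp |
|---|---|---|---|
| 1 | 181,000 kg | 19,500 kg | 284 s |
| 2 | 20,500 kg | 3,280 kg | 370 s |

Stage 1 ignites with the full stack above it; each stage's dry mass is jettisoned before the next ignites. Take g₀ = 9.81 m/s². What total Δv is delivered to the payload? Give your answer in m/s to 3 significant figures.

Δv ≈ 8720 m/s

Ignition mass of stage 1 = 181,000+19,500 + 20,500+3,280 + 5,410 = 229,690 kg.
Stage 1: m₀ = 229,690 kg, m_f = 229,690 − 181,000 = 48,690 kg; Δv = 284×9.81×ln(4.717) = 2786.0×1.5513 ≈ 4322 m/s.
Stage 2: m₀ = 29,190 kg, m_f = 29,190 − 20,500 = 8,690 kg; Δv = 370×9.81×ln(3.359) = 3629.7×1.2117 ≈ 4398 m/s.
Total Δv = 4322 + 4398 = 8720 m/s.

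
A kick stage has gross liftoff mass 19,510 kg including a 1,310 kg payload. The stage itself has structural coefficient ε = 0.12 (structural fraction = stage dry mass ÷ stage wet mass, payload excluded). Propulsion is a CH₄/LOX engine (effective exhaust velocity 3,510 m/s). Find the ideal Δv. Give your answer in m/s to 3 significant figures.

Δv ≈ 6040 m/s

Stage wet mass = m₀ − payload = 19,510 − 1,310 = 18,200 kg.
Stage dry mass = ε × stage wet mass = 0.12 × 18,200 = 2,184 kg.
Burnout mass m_f = stage dry + payload = 2,184 + 1,310 = 3,494 kg.
Using Δv = v_e ln(m₀/m_f): Δv = v_e · ln(19,510/3,494) = 3510.0 × ln(5.584) = 3510.0 × 1.7199 ≈ 6037 m/s.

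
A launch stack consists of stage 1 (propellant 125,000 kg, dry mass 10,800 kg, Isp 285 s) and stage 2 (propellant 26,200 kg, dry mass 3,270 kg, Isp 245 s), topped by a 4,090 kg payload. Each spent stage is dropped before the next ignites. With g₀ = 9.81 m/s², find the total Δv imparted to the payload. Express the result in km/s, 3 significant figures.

Δv ≈ 7.39 km/s

Ignition mass of stage 1 = 125,000+10,800 + 26,200+3,270 + 4,090 = 169,360 kg.
Stage 1: m₀ = 169,360 kg, m_f = 169,360 − 125,000 = 44,360 kg; Δv = 285×9.81×ln(3.818) = 2795.9×1.3397 ≈ 3746 m/s.
Stage 2: m₀ = 33,560 kg, m_f = 33,560 − 26,200 = 7,360 kg; Δv = 245×9.81×ln(4.56) = 2403.5×1.5173 ≈ 3647 m/s.
Total Δv = 3746 + 3647 = 7393 m/s.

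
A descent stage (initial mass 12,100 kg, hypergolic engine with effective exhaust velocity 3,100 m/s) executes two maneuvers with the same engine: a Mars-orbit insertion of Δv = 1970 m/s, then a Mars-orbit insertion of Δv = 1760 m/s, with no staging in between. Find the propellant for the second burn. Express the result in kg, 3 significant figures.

After the first burn: m = 12100 × exp(−1970/3100.0) = 12100 × 0.52968 = 6,409.13 kg.
After the second burn: m = 6,409.13 × exp(−1760/3100.0) = 6,409.13 × 0.56680 = 3,632.69 kg.
Second-burn propellant = 6,409.13 − 3,632.69 = 2,776.44 kg.

propellant for the second burn ≈ 2780 kg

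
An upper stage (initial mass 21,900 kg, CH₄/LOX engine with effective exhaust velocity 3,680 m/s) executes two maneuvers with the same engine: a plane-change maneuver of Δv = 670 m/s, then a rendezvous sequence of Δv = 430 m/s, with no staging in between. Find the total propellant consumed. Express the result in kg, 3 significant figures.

total propellant consumed ≈ 5660 kg

After the first burn: m = 21900 × exp(−670/3680.0) = 21900 × 0.83355 = 18,254.7 kg.
After the second burn: m = 18,254.7 × exp(−430/3680.0) = 18,254.7 × 0.88972 = 16,241.6 kg.
Total propellant = m₀ − m_final = 21900 − 16,241.6 = 5,658.4 kg.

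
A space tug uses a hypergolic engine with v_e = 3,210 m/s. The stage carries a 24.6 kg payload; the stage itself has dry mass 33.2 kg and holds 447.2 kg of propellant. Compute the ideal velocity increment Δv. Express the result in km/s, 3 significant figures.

Δv ≈ 6.96 km/s

m₀ = payload + dry + propellant = 24.6 + 33.2 + 447.2 = 505 kg.
m_f = payload + dry = 24.6 + 33.2 = 57.8 kg.
Rocket equation: Δv = v_e · ln(m₀/m_f) = 3210.0 × ln(8.737) = 3210.0 × 2.1676 ≈ 6957.9 m/s.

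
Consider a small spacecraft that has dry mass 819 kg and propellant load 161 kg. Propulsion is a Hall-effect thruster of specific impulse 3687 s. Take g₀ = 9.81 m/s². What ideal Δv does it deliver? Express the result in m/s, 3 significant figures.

v_e = Isp · g₀ = 3687 × 9.81 = 36169.5 m/s.
m₀ = m_dry + m_prop = 819 + 161 = 980 kg.
Using Δv = v_e ln(m₀/m_f): Δv = v_e · ln(m₀/m_f) = 36169.5 × ln(1.197) = 36169.5 × 0.1795 ≈ 6491.3 m/s.

Δv ≈ 6490 m/s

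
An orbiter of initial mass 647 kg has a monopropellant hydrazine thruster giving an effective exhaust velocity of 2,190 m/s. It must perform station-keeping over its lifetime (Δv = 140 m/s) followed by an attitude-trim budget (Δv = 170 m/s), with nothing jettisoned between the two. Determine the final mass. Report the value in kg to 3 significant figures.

final mass ≈ 562 kg

After the first burn: m = 647 × exp(−140/2190.0) = 647 × 0.93807 = 606.931 kg.
After the second burn: m = 606.931 × exp(−170/2190.0) = 606.931 × 0.92531 = 561.599 kg.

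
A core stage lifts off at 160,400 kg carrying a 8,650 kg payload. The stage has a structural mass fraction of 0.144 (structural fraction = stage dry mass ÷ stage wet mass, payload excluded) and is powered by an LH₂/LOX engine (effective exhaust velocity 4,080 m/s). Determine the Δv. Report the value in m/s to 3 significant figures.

Δv ≈ 6770 m/s

Stage wet mass = m₀ − payload = 160,400 − 8,650 = 151,750 kg.
Stage dry mass = ε × stage wet mass = 0.144 × 151,750 = 21,852 kg.
Burnout mass m_f = stage dry + payload = 21,852 + 8,650 = 30,502 kg.
From the ideal rocket equation, Δv = v_e · ln(160,400/30,502) = 4080.0 × ln(5.259) = 4080.0 × 1.6599 ≈ 6772 m/s.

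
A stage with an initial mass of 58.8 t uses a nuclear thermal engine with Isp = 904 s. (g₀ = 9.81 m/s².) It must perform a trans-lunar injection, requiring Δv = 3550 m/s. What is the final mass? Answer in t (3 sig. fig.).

v_e = Isp · g₀ = 904 × 9.81 = 8868.2 m/s.
m₀/m_f = exp(Δv / v_e) = exp(3550 / 8868.2) = exp(0.4003) = 1.4923.
m_f = m₀ / 1.4923 = 58.8 / 1.4923 = 39.4023 t.

final mass ≈ 39.4 t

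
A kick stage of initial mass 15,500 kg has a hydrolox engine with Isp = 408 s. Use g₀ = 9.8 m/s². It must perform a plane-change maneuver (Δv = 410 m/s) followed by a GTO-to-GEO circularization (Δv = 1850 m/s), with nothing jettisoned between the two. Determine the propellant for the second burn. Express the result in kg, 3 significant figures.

v_e = Isp · g₀ = 408 × 9.8 = 3998.4 m/s.
After the first burn: m = 15500 × exp(−410/3998.4) = 15500 × 0.90254 = 13,989.4 kg.
After the second burn: m = 13,989.4 × exp(−1850/3998.4) = 13,989.4 × 0.62959 = 8,807.59 kg.
Second-burn propellant = 13,989.4 − 8,807.59 = 5,181.81 kg.

propellant for the second burn ≈ 5180 kg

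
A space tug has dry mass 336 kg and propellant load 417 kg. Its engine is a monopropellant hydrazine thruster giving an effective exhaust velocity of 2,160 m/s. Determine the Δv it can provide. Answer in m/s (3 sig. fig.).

Δv ≈ 1740 m/s

m₀ = m_dry + m_prop = 336 + 417 = 753 kg.
Δv = v_e · ln(m₀/m_f) = 2160.0 × ln(2.241) = 2160.0 × 0.8070 ≈ 1743.0 m/s.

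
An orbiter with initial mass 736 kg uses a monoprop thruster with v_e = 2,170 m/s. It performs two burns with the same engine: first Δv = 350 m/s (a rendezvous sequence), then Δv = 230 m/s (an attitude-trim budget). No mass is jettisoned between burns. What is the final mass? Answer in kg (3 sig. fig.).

After the first burn: m = 736 × exp(−350/2170.0) = 736 × 0.85104 = 626.365 kg.
After the second burn: m = 626.365 × exp(−230/2170.0) = 626.365 × 0.89943 = 563.371 kg.

final mass ≈ 563 kg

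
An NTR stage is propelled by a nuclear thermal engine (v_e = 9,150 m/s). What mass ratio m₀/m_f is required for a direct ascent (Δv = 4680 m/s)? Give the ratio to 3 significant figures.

m₀/m_f = exp(Δv / v_e) = exp(4680 / 9150.0) = exp(0.5115) = 1.6677.

mass ratio ≈ 1.67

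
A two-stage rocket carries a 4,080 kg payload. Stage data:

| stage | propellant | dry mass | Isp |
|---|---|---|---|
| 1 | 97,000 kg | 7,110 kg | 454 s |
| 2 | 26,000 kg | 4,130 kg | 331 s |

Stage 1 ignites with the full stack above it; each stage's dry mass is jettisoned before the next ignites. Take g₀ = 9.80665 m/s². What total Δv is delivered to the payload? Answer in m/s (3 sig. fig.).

Δv ≈ 10000 m/s

Ignition mass of stage 1 = 97,000+7,110 + 26,000+4,130 + 4,080 = 138,320 kg.
Stage 1: m₀ = 138,320 kg, m_f = 138,320 − 97,000 = 41,320 kg; Δv = 454×9.80665×ln(3.348) = 4452.2×1.2082 ≈ 5379 m/s.
Stage 2: m₀ = 34,210 kg, m_f = 34,210 − 26,000 = 8,210 kg; Δv = 331×9.80665×ln(4.167) = 3246.0×1.4272 ≈ 4633 m/s.
Total Δv = 5379 + 4633 = 10012 m/s.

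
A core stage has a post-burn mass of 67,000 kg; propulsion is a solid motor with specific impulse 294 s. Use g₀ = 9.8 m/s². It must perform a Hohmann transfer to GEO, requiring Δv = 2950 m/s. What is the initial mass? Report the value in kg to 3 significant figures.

initial mass ≈ 187000 kg

v_e = Isp · g₀ = 294 × 9.8 = 2881.2 m/s.
From the ideal rocket equation, m₀/m_f = exp(Δv / v_e) = exp(2950 / 2881.2) = exp(1.0239) = 2.7840.
m₀ = m_f × 2.7840 = 67,000 × 2.7840 = 186,528 kg.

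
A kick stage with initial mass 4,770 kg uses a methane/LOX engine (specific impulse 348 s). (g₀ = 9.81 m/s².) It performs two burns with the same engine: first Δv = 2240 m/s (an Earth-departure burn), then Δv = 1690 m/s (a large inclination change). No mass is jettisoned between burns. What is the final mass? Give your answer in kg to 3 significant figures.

v_e = Isp · g₀ = 348 × 9.81 = 3413.9 m/s.
After the first burn: m = 4770 × exp(−2240/3413.9) = 4770 × 0.51885 = 2,474.91 kg.
After the second burn: m = 2,474.91 × exp(−1690/3413.9) = 2,474.91 × 0.60955 = 1,508.58 kg.

final mass ≈ 1510 kg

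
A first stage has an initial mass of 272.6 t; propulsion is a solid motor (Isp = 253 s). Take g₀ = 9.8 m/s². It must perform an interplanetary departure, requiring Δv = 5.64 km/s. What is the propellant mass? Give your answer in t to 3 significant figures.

propellant mass ≈ 245 t

v_e = Isp · g₀ = 253 × 9.8 = 2479.4 m/s.
m₀/m_f = exp(Δv / v_e) = exp(5640 / 2479.4) = exp(2.2747) = 9.7254.
m_f = 272.6 / 9.7254 = 28.0297 t, so propellant = m₀ − m_f = 272.6 − 28.0297 = 244.5703 t.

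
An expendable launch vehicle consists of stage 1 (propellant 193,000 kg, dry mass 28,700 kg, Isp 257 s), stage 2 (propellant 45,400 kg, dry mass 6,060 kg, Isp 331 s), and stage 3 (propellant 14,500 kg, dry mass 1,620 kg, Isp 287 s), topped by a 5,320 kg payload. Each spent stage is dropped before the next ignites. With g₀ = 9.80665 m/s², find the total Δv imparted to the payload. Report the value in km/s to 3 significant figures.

Ignition mass of stage 1 = 193,000+28,700 + 45,400+6,060 + 14,500+1,620 + 5,320 = 294,600 kg.
Stage 1: m₀ = 294,600 kg, m_f = 294,600 − 193,000 = 101,600 kg; Δv = 257×9.80665×ln(2.9) = 2520.3×1.0646 ≈ 2683 m/s.
Stage 2: m₀ = 72,900 kg, m_f = 72,900 − 45,400 = 27,500 kg; Δv = 331×9.80665×ln(2.651) = 3246.0×0.9749 ≈ 3165 m/s.
Stage 3: m₀ = 21,440 kg, m_f = 21,440 − 14,500 = 6,940 kg; Δv = 287×9.80665×ln(3.089) = 2814.5×1.1280 ≈ 3175 m/s.
Total Δv = 2683 + 3165 + 3175 = 9023 m/s.

Δv ≈ 9.02 km/s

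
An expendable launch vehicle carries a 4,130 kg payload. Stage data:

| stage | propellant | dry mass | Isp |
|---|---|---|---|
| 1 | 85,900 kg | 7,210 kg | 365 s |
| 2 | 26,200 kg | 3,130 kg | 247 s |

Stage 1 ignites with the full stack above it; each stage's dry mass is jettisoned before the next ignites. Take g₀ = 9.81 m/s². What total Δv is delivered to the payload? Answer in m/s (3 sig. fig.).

Δv ≈ 7770 m/s

Ignition mass of stage 1 = 85,900+7,210 + 26,200+3,130 + 4,130 = 126,570 kg.
Stage 1: m₀ = 126,570 kg, m_f = 126,570 − 85,900 = 40,670 kg; Δv = 365×9.81×ln(3.112) = 3580.7×1.1353 ≈ 4065 m/s.
Stage 2: m₀ = 33,460 kg, m_f = 33,460 − 26,200 = 7,260 kg; Δv = 247×9.81×ln(4.609) = 2423.1×1.5280 ≈ 3702 m/s.
Total Δv = 4065 + 3702 = 7767 m/s.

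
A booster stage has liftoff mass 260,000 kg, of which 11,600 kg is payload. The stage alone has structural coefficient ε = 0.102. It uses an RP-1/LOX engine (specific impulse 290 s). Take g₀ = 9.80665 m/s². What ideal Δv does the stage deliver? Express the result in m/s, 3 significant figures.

Stage wet mass = m₀ − payload = 260,000 − 11,600 = 248,400 kg.
Stage dry mass = ε × stage wet mass = 0.102 × 248,400 = 25,336.8 kg.
Burnout mass m_f = stage dry + payload = 25,336.8 + 11,600 = 36,936.8 kg.
v_e = Isp · g₀ = 290 × 9.80665 = 2843.9 m/s.
Δv = v_e · ln(260,000/36,936.8) = 2843.9 × ln(7.039) = 2843.9 × 1.9515 ≈ 5550 m/s.

Δv ≈ 5550 m/s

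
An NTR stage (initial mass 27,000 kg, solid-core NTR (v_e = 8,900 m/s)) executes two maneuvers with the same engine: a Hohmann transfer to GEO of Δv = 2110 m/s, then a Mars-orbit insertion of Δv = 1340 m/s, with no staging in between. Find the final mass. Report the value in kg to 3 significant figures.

After the first burn: m = 27000 × exp(−2110/8900.0) = 27000 × 0.78893 = 21,301.1 kg.
After the second burn: m = 21,301.1 × exp(−1340/8900.0) = 21,301.1 × 0.86022 = 18,323.6 kg.

final mass ≈ 18300 kg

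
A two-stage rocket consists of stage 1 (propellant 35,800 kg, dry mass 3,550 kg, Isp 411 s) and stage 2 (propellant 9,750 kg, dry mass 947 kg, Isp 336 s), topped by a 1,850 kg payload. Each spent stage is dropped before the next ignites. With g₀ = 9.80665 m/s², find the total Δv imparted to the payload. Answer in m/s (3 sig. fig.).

Δv ≈ 9660 m/s

Ignition mass of stage 1 = 35,800+3,550 + 9,750+947 + 1,850 = 51,897 kg.
Stage 1: m₀ = 51,897 kg, m_f = 51,897 − 35,800 = 16,097 kg; Δv = 411×9.80665×ln(3.224) = 4030.5×1.1706 ≈ 4718 m/s.
Stage 2: m₀ = 12,547 kg, m_f = 12,547 − 9,750 = 2,797 kg; Δv = 336×9.80665×ln(4.486) = 3295.0×1.5009 ≈ 4946 m/s.
Total Δv = 4718 + 4946 = 9664 m/s.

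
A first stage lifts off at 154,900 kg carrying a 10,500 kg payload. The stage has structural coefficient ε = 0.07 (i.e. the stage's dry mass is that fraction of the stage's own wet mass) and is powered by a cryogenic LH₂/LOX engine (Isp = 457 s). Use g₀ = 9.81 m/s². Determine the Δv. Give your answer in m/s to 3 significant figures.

Δv ≈ 9040 m/s

Stage wet mass = m₀ − payload = 154,900 − 10,500 = 144,400 kg.
Stage dry mass = ε × stage wet mass = 0.07 × 144,400 = 10,108 kg.
Burnout mass m_f = stage dry + payload = 10,108 + 10,500 = 20,608 kg.
v_e = Isp · g₀ = 457 × 9.81 = 4483.2 m/s.
Δv = v_e · ln(154,900/20,608) = 4483.2 × ln(7.516) = 4483.2 × 2.0171 ≈ 9043 m/s.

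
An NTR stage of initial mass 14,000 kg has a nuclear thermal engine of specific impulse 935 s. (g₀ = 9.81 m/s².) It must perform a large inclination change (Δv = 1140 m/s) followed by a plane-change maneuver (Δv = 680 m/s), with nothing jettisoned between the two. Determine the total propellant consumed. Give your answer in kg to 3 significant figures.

v_e = Isp · g₀ = 935 × 9.81 = 9172.4 m/s.
After the first burn: m = 14000 × exp(−1140/9172.4) = 14000 × 0.88313 = 12,363.8 kg.
After the second burn: m = 12,363.8 × exp(−680/9172.4) = 12,363.8 × 0.92855 = 11,480.4 kg.
Total propellant = m₀ − m_final = 14000 − 11,480.4 = 2,519.6 kg.

total propellant consumed ≈ 2520 kg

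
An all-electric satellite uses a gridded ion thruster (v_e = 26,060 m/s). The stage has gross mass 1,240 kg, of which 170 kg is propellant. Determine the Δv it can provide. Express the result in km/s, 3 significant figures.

m_f = m₀ − m_prop = 1,240 − 170 = 1,070 kg.
By the Tsiolkovsky rocket equation, Δv = v_e · ln(m₀/m_f) = 26060.0 × ln(1.159) = 26060.0 × 0.1475 ≈ 3842.6 m/s.

Δv ≈ 3.84 km/s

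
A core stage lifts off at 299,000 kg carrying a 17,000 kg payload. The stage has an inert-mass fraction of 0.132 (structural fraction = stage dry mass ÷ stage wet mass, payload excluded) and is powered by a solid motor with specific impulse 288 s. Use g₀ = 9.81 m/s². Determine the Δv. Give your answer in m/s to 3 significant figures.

Δv ≈ 4820 m/s

Stage wet mass = m₀ − payload = 299,000 − 17,000 = 282,000 kg.
Stage dry mass = ε × stage wet mass = 0.132 × 282,000 = 37,224 kg.
Burnout mass m_f = stage dry + payload = 37,224 + 17,000 = 54,224 kg.
v_e = Isp · g₀ = 288 × 9.81 = 2825.3 m/s.
From the ideal rocket equation, Δv = v_e · ln(299,000/54,224) = 2825.3 × ln(5.514) = 2825.3 × 1.7073 ≈ 4824 m/s.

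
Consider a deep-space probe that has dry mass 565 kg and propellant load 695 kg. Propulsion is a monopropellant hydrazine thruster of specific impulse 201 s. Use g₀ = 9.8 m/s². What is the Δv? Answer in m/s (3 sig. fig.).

Δv ≈ 1580 m/s

v_e = Isp · g₀ = 201 × 9.8 = 1969.8 m/s.
m₀ = m_dry + m_prop = 565 + 695 = 1,260 kg.
Δv = v_e · ln(m₀/m_f) = 1969.8 × ln(2.23) = 1969.8 × 0.8020 ≈ 1579.9 m/s.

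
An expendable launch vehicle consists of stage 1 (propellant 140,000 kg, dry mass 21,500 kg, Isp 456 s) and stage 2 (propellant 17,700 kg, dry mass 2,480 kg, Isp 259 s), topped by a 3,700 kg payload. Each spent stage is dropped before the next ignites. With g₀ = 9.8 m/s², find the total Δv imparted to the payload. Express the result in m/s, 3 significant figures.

Δv ≈ 9720 m/s

Ignition mass of stage 1 = 140,000+21,500 + 17,700+2,480 + 3,700 = 185,380 kg.
Stage 1: m₀ = 185,380 kg, m_f = 185,380 − 140,000 = 45,380 kg; Δv = 456×9.8×ln(4.085) = 4468.8×1.4073 ≈ 6289 m/s.
Stage 2: m₀ = 23,880 kg, m_f = 23,880 − 17,700 = 6,180 kg; Δv = 259×9.8×ln(3.864) = 2538.2×1.3517 ≈ 3431 m/s.
Total Δv = 6289 + 3431 = 9720 m/s.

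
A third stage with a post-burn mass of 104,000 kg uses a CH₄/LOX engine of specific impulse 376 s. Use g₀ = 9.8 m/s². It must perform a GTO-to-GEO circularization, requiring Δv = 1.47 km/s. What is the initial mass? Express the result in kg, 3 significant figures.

initial mass ≈ 155000 kg

v_e = Isp · g₀ = 376 × 9.8 = 3684.8 m/s.
Using Δv = v_e ln(m₀/m_f): m₀/m_f = exp(Δv / v_e) = exp(1470 / 3684.8) = exp(0.3989) = 1.4902.
m₀ = m_f × 1.4902 = 104,000 × 1.4902 = 154,981 kg.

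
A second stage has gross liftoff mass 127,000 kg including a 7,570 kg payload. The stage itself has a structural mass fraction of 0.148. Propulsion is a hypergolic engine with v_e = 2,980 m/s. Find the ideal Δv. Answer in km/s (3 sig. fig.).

Stage wet mass = m₀ − payload = 127,000 − 7,570 = 119,430 kg.
Stage dry mass = ε × stage wet mass = 0.148 × 119,430 = 17,675.6 kg.
Burnout mass m_f = stage dry + payload = 17,675.6 + 7,570 = 25,245.6 kg.
Δv = v_e · ln(127,000/25,245.6) = 2980.0 × ln(5.031) = 2980.0 × 1.6155 ≈ 4814 m/s.

Δv ≈ 4.81 km/s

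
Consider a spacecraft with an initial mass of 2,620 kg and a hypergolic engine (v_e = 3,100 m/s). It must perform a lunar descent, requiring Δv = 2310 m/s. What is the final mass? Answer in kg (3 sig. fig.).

Rocket equation: m₀/m_f = exp(Δv / v_e) = exp(2310 / 3100.0) = exp(0.7452) = 2.1068.
m_f = m₀ / 2.1068 = 2,620 / 2.1068 = 1,243.59 kg.

final mass ≈ 1240 kg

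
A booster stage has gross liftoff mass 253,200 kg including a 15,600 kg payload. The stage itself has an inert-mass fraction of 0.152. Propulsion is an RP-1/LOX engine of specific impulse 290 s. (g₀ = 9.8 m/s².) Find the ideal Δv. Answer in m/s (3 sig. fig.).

Δv ≈ 4510 m/s

Stage wet mass = m₀ − payload = 253,200 − 15,600 = 237,600 kg.
Stage dry mass = ε × stage wet mass = 0.152 × 237,600 = 36,115.2 kg.
Burnout mass m_f = stage dry + payload = 36,115.2 + 15,600 = 51,715.2 kg.
v_e = Isp · g₀ = 290 × 9.8 = 2842.0 m/s.
Δv = v_e · ln(253,200/51,715.2) = 2842.0 × ln(4.896) = 2842.0 × 1.5884 ≈ 4514 m/s.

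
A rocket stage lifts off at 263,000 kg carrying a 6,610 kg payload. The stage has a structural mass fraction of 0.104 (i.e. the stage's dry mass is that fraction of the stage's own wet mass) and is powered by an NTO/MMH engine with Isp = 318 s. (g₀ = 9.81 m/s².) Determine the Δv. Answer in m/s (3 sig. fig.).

Stage wet mass = m₀ − payload = 263,000 − 6,610 = 256,390 kg.
Stage dry mass = ε × stage wet mass = 0.104 × 256,390 = 26,664.6 kg.
Burnout mass m_f = stage dry + payload = 26,664.6 + 6,610 = 33,274.6 kg.
v_e = Isp · g₀ = 318 × 9.81 = 3119.6 m/s.
From the ideal rocket equation, Δv = v_e · ln(263,000/33,274.6) = 3119.6 × ln(7.904) = 3119.6 × 2.0674 ≈ 6449 m/s.

Δv ≈ 6450 m/s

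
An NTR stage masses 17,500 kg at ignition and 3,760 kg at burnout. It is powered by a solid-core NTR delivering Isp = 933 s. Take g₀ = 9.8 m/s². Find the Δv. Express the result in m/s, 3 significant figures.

Δv ≈ 14100 m/s

v_e = Isp · g₀ = 933 × 9.8 = 9143.4 m/s.
Rocket equation: Δv = v_e · ln(m₀/m_f) = 9143.4 × ln(4.654) = 9143.4 × 1.5378 ≈ 14060.6 m/s.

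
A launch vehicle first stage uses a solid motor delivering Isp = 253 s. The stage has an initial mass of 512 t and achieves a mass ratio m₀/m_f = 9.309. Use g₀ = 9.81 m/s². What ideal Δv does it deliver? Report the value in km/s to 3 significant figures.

v_e = Isp · g₀ = 253 × 9.81 = 2481.9 m/s.
By the Tsiolkovsky rocket equation, Δv = v_e · ln(9.309) = 2481.9 × 2.2310 ≈ 5537.1 m/s.

Δv ≈ 5.54 km/s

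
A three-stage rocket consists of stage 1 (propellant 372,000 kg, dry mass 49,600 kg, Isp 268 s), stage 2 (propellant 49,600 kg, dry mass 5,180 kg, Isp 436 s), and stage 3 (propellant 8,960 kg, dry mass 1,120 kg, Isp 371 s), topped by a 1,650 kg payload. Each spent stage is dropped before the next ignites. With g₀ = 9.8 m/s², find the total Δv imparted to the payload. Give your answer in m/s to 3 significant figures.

Δv ≈ 14900 m/s

Ignition mass of stage 1 = 372,000+49,600 + 49,600+5,180 + 8,960+1,120 + 1,650 = 488,110 kg.
Stage 1: m₀ = 488,110 kg, m_f = 488,110 − 372,000 = 116,110 kg; Δv = 268×9.8×ln(4.204) = 2626.4×1.4360 ≈ 3772 m/s.
Stage 2: m₀ = 66,510 kg, m_f = 66,510 − 49,600 = 16,910 kg; Δv = 436×9.8×ln(3.933) = 4272.8×1.3694 ≈ 5851 m/s.
Stage 3: m₀ = 11,730 kg, m_f = 11,730 − 8,960 = 2,770 kg; Δv = 371×9.8×ln(4.235) = 3635.8×1.4433 ≈ 5248 m/s.
Total Δv = 3772 + 5851 + 5248 = 14871 m/s.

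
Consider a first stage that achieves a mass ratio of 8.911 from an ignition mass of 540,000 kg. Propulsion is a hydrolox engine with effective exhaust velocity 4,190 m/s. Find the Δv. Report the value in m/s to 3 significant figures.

Using Δv = v_e ln(m₀/m_f): Δv = v_e · ln(8.911) = 4190.0 × 2.1873 ≈ 9164.7 m/s.

Δv ≈ 9160 m/s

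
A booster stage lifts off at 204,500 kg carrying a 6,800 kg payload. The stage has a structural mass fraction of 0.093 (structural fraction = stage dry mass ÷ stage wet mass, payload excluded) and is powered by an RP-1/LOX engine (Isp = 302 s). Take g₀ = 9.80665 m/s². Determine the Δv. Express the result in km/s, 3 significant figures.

Δv ≈ 6.20 km/s

Stage wet mass = m₀ − payload = 204,500 − 6,800 = 197,700 kg.
Stage dry mass = ε × stage wet mass = 0.093 × 197,700 = 18,386.1 kg.
Burnout mass m_f = stage dry + payload = 18,386.1 + 6,800 = 25,186.1 kg.
v_e = Isp · g₀ = 302 × 9.80665 = 2961.6 m/s.
Rocket equation: Δv = v_e · ln(204,500/25,186.1) = 2961.6 × ln(8.12) = 2961.6 × 2.0943 ≈ 6202 m/s.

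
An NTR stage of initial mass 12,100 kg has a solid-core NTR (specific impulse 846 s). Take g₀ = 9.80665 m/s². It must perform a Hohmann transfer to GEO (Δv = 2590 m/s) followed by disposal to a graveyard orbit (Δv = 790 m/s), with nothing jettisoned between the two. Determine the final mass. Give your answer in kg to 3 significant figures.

v_e = Isp · g₀ = 846 × 9.80665 = 8296.4 m/s.
After the first burn: m = 12100 × exp(−2590/8296.4) = 12100 × 0.73185 = 8,855.39 kg.
After the second burn: m = 8,855.39 × exp(−790/8296.4) = 8,855.39 × 0.90917 = 8,051.05 kg.

final mass ≈ 8050 kg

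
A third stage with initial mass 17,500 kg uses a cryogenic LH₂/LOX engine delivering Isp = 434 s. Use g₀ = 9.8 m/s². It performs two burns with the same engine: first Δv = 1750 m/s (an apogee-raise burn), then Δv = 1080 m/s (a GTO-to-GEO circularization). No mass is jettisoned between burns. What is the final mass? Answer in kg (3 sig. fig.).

final mass ≈ 9000 kg

v_e = Isp · g₀ = 434 × 9.8 = 4253.2 m/s.
After the first burn: m = 17500 × exp(−1750/4253.2) = 17500 × 0.66269 = 11,597.1 kg.
After the second burn: m = 11,597.1 × exp(−1080/4253.2) = 11,597.1 × 0.77575 = 8,996.45 kg.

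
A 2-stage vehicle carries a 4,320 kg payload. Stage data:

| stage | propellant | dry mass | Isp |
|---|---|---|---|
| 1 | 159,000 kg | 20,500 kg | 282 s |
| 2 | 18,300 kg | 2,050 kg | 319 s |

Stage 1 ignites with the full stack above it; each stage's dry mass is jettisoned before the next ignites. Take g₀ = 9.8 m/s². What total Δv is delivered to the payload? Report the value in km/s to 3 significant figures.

Ignition mass of stage 1 = 159,000+20,500 + 18,300+2,050 + 4,320 = 204,170 kg.
Stage 1: m₀ = 204,170 kg, m_f = 204,170 − 159,000 = 45,170 kg; Δv = 282×9.8×ln(4.52) = 2763.6×1.5085 ≈ 4169 m/s.
Stage 2: m₀ = 24,670 kg, m_f = 24,670 − 18,300 = 6,370 kg; Δv = 319×9.8×ln(3.873) = 3126.2×1.3540 ≈ 4233 m/s.
Total Δv = 4169 + 4233 = 8402 m/s.

Δv ≈ 8.40 km/s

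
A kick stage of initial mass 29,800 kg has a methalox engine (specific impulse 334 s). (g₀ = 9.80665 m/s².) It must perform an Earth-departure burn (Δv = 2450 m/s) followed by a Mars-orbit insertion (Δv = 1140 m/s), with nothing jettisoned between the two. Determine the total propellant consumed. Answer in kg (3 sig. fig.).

total propellant consumed ≈ 19800 kg

v_e = Isp · g₀ = 334 × 9.80665 = 3275.4 m/s.
After the first burn: m = 29800 × exp(−2450/3275.4) = 29800 × 0.47331 = 14,104.6 kg.
After the second burn: m = 14,104.6 × exp(−1140/3275.4) = 14,104.6 × 0.70607 = 9,958.83 kg.
Total propellant = m₀ − m_final = 29800 − 9,958.83 = 19,841.17 kg.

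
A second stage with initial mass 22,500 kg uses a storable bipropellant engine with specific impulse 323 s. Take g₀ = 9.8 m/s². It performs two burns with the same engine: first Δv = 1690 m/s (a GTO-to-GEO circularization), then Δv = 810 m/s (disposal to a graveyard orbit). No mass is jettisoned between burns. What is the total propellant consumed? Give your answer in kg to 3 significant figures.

v_e = Isp · g₀ = 323 × 9.8 = 3165.4 m/s.
After the first burn: m = 22500 × exp(−1690/3165.4) = 22500 × 0.58632 = 13,192.2 kg.
After the second burn: m = 13,192.2 × exp(−810/3165.4) = 13,192.2 × 0.77423 = 10,213.8 kg.
Total propellant = m₀ − m_final = 22500 − 10,213.8 = 12,286.2 kg.

total propellant consumed ≈ 12300 kg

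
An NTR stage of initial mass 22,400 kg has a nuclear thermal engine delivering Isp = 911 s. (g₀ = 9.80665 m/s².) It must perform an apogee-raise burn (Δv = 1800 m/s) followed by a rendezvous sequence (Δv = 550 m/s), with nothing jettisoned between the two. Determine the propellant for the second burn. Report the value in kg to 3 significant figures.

v_e = Isp · g₀ = 911 × 9.80665 = 8933.9 m/s.
After the first burn: m = 22400 × exp(−1800/8933.9) = 22400 × 0.81752 = 18,312.4 kg.
After the second burn: m = 18,312.4 × exp(−550/8933.9) = 18,312.4 × 0.94029 = 17,219 kg.
Second-burn propellant = 18,312.4 − 17,219 = 1,093.4 kg.

propellant for the second burn ≈ 1090 kg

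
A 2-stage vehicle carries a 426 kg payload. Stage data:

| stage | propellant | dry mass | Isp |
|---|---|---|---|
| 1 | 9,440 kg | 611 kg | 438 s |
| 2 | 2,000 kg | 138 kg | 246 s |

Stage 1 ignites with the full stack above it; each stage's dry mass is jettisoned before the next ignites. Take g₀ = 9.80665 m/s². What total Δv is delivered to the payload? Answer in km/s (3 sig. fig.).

Δv ≈ 9.58 km/s

Ignition mass of stage 1 = 9,440+611 + 2,000+138 + 426 = 12,615 kg.
Stage 1: m₀ = 12,615 kg, m_f = 12,615 − 9,440 = 3,175 kg; Δv = 438×9.80665×ln(3.973) = 4295.3×1.3796 ≈ 5926 m/s.
Stage 2: m₀ = 2,564 kg, m_f = 2,564 − 2,000 = 564 kg; Δv = 246×9.80665×ln(4.546) = 2412.4×1.5143 ≈ 3653 m/s.
Total Δv = 5926 + 3653 = 9579 m/s.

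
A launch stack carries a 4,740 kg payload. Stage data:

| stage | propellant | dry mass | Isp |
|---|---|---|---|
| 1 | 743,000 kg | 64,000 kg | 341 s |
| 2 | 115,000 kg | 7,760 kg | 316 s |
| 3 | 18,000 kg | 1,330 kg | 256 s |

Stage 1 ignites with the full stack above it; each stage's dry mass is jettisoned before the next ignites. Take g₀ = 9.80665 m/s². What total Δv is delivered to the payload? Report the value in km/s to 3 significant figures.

Ignition mass of stage 1 = 743,000+64,000 + 115,000+7,760 + 18,000+1,330 + 4,740 = 953,830 kg.
Stage 1: m₀ = 953,830 kg, m_f = 953,830 − 743,000 = 210,830 kg; Δv = 341×9.80665×ln(4.524) = 3344.1×1.5094 ≈ 5048 m/s.
Stage 2: m₀ = 146,830 kg, m_f = 146,830 − 115,000 = 31,830 kg; Δv = 316×9.80665×ln(4.613) = 3098.9×1.5289 ≈ 4738 m/s.
Stage 3: m₀ = 24,070 kg, m_f = 24,070 − 18,000 = 6,070 kg; Δv = 256×9.80665×ln(3.965) = 2510.5×1.3776 ≈ 3458 m/s.
Total Δv = 5048 + 4738 + 3458 = 13244 m/s.

Δv ≈ 13.2 km/s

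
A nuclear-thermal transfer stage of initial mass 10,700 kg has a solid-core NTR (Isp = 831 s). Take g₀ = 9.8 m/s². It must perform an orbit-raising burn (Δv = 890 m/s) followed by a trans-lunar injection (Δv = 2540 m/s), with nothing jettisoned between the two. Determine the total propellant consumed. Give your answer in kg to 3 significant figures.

total propellant consumed ≈ 3680 kg

v_e = Isp · g₀ = 831 × 9.8 = 8143.8 m/s.
After the first burn: m = 10700 × exp(−890/8143.8) = 10700 × 0.89647 = 9,592.23 kg.
After the second burn: m = 9,592.23 × exp(−2540/8143.8) = 9,592.23 × 0.73206 = 7,022.09 kg.
Total propellant = m₀ − m_final = 10700 − 7,022.09 = 3,677.91 kg.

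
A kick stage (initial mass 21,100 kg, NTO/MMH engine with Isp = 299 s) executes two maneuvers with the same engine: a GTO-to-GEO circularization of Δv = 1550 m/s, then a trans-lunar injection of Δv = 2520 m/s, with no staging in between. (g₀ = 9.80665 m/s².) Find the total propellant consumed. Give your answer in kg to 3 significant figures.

total propellant consumed ≈ 15800 kg

v_e = Isp · g₀ = 299 × 9.80665 = 2932.2 m/s.
After the first burn: m = 21100 × exp(−1550/2932.2) = 21100 × 0.58942 = 12,436.8 kg.
After the second burn: m = 12,436.8 × exp(−2520/2932.2) = 12,436.8 × 0.42340 = 5,265.74 kg.
Total propellant = m₀ − m_final = 21100 − 5,265.74 = 15,834.26 kg.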